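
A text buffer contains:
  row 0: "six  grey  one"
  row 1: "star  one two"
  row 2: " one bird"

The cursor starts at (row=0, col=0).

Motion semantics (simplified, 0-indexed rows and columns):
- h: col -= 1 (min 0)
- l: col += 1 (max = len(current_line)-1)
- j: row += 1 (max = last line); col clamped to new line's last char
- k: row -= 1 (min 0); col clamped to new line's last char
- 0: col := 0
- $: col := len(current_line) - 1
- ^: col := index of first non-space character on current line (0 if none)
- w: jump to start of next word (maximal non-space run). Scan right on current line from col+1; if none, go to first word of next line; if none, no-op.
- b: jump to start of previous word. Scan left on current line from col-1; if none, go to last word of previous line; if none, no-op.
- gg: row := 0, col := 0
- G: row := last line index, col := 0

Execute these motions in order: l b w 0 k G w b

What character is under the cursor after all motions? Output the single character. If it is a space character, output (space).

Answer: t

Derivation:
After 1 (l): row=0 col=1 char='i'
After 2 (b): row=0 col=0 char='s'
After 3 (w): row=0 col=5 char='g'
After 4 (0): row=0 col=0 char='s'
After 5 (k): row=0 col=0 char='s'
After 6 (G): row=2 col=0 char='_'
After 7 (w): row=2 col=1 char='o'
After 8 (b): row=1 col=10 char='t'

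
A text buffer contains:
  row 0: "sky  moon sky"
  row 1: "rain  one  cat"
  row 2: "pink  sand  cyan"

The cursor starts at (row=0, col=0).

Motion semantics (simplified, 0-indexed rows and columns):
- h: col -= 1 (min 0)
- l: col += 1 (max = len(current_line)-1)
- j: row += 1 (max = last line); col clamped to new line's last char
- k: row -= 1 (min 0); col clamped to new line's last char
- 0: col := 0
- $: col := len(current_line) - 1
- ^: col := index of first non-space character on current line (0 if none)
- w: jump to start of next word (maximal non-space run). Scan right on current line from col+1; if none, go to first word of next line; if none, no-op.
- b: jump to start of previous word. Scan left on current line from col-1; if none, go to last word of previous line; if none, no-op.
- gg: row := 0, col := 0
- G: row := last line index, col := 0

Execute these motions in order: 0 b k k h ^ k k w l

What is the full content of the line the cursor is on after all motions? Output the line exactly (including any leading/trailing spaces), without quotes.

After 1 (0): row=0 col=0 char='s'
After 2 (b): row=0 col=0 char='s'
After 3 (k): row=0 col=0 char='s'
After 4 (k): row=0 col=0 char='s'
After 5 (h): row=0 col=0 char='s'
After 6 (^): row=0 col=0 char='s'
After 7 (k): row=0 col=0 char='s'
After 8 (k): row=0 col=0 char='s'
After 9 (w): row=0 col=5 char='m'
After 10 (l): row=0 col=6 char='o'

Answer: sky  moon sky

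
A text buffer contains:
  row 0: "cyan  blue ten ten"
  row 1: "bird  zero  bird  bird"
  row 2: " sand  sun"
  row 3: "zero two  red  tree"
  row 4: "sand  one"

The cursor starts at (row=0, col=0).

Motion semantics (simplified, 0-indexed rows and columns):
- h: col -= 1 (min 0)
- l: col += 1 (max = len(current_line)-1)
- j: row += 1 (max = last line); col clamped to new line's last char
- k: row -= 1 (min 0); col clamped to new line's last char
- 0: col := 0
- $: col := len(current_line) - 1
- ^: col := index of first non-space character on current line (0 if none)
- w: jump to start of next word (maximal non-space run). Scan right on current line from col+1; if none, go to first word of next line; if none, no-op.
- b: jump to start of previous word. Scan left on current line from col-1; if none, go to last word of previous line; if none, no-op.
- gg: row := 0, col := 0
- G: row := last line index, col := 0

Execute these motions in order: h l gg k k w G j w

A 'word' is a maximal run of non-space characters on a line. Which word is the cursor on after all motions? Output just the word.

Answer: one

Derivation:
After 1 (h): row=0 col=0 char='c'
After 2 (l): row=0 col=1 char='y'
After 3 (gg): row=0 col=0 char='c'
After 4 (k): row=0 col=0 char='c'
After 5 (k): row=0 col=0 char='c'
After 6 (w): row=0 col=6 char='b'
After 7 (G): row=4 col=0 char='s'
After 8 (j): row=4 col=0 char='s'
After 9 (w): row=4 col=6 char='o'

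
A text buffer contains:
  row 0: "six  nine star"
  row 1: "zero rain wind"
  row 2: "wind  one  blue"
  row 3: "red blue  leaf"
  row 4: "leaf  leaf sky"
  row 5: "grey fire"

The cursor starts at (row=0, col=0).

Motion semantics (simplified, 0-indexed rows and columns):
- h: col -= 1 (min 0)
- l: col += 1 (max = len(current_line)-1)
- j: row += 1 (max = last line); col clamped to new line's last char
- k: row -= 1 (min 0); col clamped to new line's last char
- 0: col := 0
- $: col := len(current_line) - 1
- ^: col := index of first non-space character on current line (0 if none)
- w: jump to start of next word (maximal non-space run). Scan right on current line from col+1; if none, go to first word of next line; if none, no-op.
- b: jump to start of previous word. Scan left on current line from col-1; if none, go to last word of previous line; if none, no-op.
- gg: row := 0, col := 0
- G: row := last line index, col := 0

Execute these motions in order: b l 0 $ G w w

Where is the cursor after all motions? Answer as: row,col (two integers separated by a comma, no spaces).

Answer: 5,5

Derivation:
After 1 (b): row=0 col=0 char='s'
After 2 (l): row=0 col=1 char='i'
After 3 (0): row=0 col=0 char='s'
After 4 ($): row=0 col=13 char='r'
After 5 (G): row=5 col=0 char='g'
After 6 (w): row=5 col=5 char='f'
After 7 (w): row=5 col=5 char='f'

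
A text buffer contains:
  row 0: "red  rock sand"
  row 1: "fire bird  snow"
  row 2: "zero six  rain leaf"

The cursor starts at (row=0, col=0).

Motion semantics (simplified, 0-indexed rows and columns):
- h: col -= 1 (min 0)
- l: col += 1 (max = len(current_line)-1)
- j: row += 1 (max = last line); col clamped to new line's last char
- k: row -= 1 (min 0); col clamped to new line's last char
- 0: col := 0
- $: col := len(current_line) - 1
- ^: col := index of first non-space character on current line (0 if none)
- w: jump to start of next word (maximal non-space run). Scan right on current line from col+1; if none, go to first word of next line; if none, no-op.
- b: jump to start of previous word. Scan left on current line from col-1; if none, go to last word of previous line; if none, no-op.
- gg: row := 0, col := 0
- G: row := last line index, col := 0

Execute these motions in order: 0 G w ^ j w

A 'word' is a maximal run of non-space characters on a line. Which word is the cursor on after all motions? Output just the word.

After 1 (0): row=0 col=0 char='r'
After 2 (G): row=2 col=0 char='z'
After 3 (w): row=2 col=5 char='s'
After 4 (^): row=2 col=0 char='z'
After 5 (j): row=2 col=0 char='z'
After 6 (w): row=2 col=5 char='s'

Answer: six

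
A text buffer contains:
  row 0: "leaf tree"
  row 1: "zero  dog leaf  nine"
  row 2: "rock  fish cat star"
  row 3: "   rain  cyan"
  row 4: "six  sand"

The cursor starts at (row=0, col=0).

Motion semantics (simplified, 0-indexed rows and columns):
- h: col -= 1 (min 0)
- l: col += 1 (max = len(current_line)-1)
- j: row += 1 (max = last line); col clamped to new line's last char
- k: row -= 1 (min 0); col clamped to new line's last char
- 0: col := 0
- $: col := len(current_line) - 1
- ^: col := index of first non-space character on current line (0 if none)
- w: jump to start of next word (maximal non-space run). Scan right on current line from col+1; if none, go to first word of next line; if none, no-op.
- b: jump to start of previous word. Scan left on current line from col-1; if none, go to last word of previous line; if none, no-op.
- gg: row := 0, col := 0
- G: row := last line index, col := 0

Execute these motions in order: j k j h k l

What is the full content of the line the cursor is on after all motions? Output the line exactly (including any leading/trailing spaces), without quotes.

After 1 (j): row=1 col=0 char='z'
After 2 (k): row=0 col=0 char='l'
After 3 (j): row=1 col=0 char='z'
After 4 (h): row=1 col=0 char='z'
After 5 (k): row=0 col=0 char='l'
After 6 (l): row=0 col=1 char='e'

Answer: leaf tree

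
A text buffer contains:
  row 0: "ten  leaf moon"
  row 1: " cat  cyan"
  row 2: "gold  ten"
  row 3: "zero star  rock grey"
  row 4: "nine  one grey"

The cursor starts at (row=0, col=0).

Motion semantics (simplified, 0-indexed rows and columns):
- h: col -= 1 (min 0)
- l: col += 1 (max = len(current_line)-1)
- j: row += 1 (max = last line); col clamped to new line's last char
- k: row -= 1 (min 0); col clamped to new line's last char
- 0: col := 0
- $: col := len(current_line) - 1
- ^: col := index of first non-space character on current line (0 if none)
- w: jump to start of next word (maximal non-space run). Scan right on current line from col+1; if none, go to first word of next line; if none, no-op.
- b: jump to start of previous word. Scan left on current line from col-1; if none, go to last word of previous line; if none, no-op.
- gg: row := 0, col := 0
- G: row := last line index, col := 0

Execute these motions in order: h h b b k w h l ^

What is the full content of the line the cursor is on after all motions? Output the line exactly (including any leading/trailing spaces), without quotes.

Answer: ten  leaf moon

Derivation:
After 1 (h): row=0 col=0 char='t'
After 2 (h): row=0 col=0 char='t'
After 3 (b): row=0 col=0 char='t'
After 4 (b): row=0 col=0 char='t'
After 5 (k): row=0 col=0 char='t'
After 6 (w): row=0 col=5 char='l'
After 7 (h): row=0 col=4 char='_'
After 8 (l): row=0 col=5 char='l'
After 9 (^): row=0 col=0 char='t'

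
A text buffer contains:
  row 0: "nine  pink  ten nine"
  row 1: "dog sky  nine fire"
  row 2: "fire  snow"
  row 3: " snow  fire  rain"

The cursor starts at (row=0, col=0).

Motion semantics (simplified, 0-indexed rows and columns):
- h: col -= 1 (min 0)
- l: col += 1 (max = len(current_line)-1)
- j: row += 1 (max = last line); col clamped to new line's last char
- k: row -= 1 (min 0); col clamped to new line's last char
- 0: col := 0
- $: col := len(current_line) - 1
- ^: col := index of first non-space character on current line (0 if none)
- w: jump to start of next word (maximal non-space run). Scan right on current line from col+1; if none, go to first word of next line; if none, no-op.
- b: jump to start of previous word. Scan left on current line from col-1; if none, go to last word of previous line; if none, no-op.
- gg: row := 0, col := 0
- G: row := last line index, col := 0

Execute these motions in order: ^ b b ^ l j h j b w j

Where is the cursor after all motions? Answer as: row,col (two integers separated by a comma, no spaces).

Answer: 3,0

Derivation:
After 1 (^): row=0 col=0 char='n'
After 2 (b): row=0 col=0 char='n'
After 3 (b): row=0 col=0 char='n'
After 4 (^): row=0 col=0 char='n'
After 5 (l): row=0 col=1 char='i'
After 6 (j): row=1 col=1 char='o'
After 7 (h): row=1 col=0 char='d'
After 8 (j): row=2 col=0 char='f'
After 9 (b): row=1 col=14 char='f'
After 10 (w): row=2 col=0 char='f'
After 11 (j): row=3 col=0 char='_'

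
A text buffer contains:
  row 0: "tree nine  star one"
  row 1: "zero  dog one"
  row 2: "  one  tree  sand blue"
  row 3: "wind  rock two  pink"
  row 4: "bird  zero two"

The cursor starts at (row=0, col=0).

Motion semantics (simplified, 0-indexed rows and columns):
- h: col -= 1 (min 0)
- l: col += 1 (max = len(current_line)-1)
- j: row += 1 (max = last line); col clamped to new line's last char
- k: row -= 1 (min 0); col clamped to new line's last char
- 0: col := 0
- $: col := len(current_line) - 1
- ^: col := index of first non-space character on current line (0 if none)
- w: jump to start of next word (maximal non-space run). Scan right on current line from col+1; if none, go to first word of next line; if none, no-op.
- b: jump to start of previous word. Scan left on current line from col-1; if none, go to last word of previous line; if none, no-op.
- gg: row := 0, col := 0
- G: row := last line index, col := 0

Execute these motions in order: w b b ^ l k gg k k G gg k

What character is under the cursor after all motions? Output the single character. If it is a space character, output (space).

Answer: t

Derivation:
After 1 (w): row=0 col=5 char='n'
After 2 (b): row=0 col=0 char='t'
After 3 (b): row=0 col=0 char='t'
After 4 (^): row=0 col=0 char='t'
After 5 (l): row=0 col=1 char='r'
After 6 (k): row=0 col=1 char='r'
After 7 (gg): row=0 col=0 char='t'
After 8 (k): row=0 col=0 char='t'
After 9 (k): row=0 col=0 char='t'
After 10 (G): row=4 col=0 char='b'
After 11 (gg): row=0 col=0 char='t'
After 12 (k): row=0 col=0 char='t'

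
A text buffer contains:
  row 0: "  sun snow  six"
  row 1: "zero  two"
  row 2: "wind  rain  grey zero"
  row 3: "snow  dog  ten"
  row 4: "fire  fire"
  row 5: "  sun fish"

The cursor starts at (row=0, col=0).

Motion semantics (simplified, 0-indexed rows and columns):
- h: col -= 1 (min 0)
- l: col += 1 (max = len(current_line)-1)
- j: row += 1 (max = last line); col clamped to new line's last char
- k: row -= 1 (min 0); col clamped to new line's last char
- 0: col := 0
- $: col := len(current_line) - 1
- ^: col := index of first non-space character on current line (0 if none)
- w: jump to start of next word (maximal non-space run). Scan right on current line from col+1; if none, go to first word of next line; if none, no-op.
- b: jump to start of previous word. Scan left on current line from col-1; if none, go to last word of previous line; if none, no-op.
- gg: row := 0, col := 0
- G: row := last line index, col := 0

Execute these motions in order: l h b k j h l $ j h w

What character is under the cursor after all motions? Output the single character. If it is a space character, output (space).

Answer: g

Derivation:
After 1 (l): row=0 col=1 char='_'
After 2 (h): row=0 col=0 char='_'
After 3 (b): row=0 col=0 char='_'
After 4 (k): row=0 col=0 char='_'
After 5 (j): row=1 col=0 char='z'
After 6 (h): row=1 col=0 char='z'
After 7 (l): row=1 col=1 char='e'
After 8 ($): row=1 col=8 char='o'
After 9 (j): row=2 col=8 char='i'
After 10 (h): row=2 col=7 char='a'
After 11 (w): row=2 col=12 char='g'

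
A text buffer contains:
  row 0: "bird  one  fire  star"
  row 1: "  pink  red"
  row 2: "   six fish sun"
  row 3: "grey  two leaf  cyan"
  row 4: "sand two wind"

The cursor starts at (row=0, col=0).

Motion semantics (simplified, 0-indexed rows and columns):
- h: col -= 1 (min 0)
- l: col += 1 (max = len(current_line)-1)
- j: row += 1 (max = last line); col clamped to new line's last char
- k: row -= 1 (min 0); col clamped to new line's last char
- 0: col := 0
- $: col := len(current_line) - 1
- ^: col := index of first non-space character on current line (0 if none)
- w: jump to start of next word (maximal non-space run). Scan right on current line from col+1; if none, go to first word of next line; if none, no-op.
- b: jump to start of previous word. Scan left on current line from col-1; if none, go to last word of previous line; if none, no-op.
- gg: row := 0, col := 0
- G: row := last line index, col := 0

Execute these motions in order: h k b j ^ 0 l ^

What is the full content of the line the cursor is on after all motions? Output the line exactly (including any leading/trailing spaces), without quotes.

After 1 (h): row=0 col=0 char='b'
After 2 (k): row=0 col=0 char='b'
After 3 (b): row=0 col=0 char='b'
After 4 (j): row=1 col=0 char='_'
After 5 (^): row=1 col=2 char='p'
After 6 (0): row=1 col=0 char='_'
After 7 (l): row=1 col=1 char='_'
After 8 (^): row=1 col=2 char='p'

Answer:   pink  red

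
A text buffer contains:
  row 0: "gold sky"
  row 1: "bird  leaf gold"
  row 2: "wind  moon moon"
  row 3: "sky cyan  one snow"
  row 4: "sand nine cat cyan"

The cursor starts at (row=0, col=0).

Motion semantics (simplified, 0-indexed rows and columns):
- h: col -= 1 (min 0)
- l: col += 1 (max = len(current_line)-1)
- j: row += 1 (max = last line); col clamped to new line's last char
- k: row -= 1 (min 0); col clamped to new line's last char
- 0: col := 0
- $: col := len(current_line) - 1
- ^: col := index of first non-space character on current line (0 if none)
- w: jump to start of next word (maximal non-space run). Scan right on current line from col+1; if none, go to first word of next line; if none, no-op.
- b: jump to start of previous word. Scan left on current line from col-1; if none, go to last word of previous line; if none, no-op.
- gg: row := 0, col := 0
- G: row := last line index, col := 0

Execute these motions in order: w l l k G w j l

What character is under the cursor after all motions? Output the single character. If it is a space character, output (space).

After 1 (w): row=0 col=5 char='s'
After 2 (l): row=0 col=6 char='k'
After 3 (l): row=0 col=7 char='y'
After 4 (k): row=0 col=7 char='y'
After 5 (G): row=4 col=0 char='s'
After 6 (w): row=4 col=5 char='n'
After 7 (j): row=4 col=5 char='n'
After 8 (l): row=4 col=6 char='i'

Answer: i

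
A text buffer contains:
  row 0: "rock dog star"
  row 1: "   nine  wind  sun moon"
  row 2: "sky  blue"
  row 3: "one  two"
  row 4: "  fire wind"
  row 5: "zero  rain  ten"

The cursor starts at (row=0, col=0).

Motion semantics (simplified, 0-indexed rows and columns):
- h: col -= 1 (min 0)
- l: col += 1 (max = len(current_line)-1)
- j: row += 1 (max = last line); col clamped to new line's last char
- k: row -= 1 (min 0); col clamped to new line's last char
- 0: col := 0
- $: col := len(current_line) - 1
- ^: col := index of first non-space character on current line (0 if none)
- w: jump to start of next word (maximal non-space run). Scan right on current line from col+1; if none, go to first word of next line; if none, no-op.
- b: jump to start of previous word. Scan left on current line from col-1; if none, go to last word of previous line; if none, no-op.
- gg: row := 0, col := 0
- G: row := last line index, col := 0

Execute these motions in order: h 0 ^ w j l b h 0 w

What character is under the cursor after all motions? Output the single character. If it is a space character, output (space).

After 1 (h): row=0 col=0 char='r'
After 2 (0): row=0 col=0 char='r'
After 3 (^): row=0 col=0 char='r'
After 4 (w): row=0 col=5 char='d'
After 5 (j): row=1 col=5 char='n'
After 6 (l): row=1 col=6 char='e'
After 7 (b): row=1 col=3 char='n'
After 8 (h): row=1 col=2 char='_'
After 9 (0): row=1 col=0 char='_'
After 10 (w): row=1 col=3 char='n'

Answer: n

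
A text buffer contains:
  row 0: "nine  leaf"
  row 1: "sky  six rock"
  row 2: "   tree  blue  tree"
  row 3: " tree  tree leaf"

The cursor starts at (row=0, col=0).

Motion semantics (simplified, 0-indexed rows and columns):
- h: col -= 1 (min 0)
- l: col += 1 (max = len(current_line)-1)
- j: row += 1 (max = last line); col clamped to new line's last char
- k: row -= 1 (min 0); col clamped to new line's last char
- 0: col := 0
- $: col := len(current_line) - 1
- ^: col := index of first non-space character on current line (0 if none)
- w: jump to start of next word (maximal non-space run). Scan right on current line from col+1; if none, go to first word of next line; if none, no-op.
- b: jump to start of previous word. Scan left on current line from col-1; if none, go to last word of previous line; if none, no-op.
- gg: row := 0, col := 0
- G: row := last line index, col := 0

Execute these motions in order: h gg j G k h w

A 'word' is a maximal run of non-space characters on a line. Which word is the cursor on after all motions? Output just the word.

After 1 (h): row=0 col=0 char='n'
After 2 (gg): row=0 col=0 char='n'
After 3 (j): row=1 col=0 char='s'
After 4 (G): row=3 col=0 char='_'
After 5 (k): row=2 col=0 char='_'
After 6 (h): row=2 col=0 char='_'
After 7 (w): row=2 col=3 char='t'

Answer: tree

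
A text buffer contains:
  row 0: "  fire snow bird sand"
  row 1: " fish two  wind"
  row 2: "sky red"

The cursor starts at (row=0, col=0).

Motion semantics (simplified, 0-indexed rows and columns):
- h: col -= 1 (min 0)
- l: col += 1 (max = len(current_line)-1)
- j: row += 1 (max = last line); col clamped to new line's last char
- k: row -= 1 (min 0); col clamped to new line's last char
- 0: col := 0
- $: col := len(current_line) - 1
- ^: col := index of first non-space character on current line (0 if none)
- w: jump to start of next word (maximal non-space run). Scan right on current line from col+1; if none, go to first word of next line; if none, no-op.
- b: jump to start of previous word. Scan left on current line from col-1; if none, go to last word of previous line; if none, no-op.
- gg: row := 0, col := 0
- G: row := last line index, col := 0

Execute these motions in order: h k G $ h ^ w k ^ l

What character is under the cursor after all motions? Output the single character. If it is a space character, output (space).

After 1 (h): row=0 col=0 char='_'
After 2 (k): row=0 col=0 char='_'
After 3 (G): row=2 col=0 char='s'
After 4 ($): row=2 col=6 char='d'
After 5 (h): row=2 col=5 char='e'
After 6 (^): row=2 col=0 char='s'
After 7 (w): row=2 col=4 char='r'
After 8 (k): row=1 col=4 char='h'
After 9 (^): row=1 col=1 char='f'
After 10 (l): row=1 col=2 char='i'

Answer: i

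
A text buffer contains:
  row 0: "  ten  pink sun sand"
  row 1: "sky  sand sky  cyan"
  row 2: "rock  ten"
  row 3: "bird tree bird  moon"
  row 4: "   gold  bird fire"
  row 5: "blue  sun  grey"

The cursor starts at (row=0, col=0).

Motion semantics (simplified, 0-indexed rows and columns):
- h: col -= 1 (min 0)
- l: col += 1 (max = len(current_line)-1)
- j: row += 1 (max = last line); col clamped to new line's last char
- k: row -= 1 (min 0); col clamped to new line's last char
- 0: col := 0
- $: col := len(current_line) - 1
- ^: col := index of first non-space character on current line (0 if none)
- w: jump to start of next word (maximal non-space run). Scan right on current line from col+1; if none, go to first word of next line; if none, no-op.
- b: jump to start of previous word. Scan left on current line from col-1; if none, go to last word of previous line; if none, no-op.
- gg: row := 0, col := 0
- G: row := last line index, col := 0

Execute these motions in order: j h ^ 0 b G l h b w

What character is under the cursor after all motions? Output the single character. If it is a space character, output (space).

Answer: b

Derivation:
After 1 (j): row=1 col=0 char='s'
After 2 (h): row=1 col=0 char='s'
After 3 (^): row=1 col=0 char='s'
After 4 (0): row=1 col=0 char='s'
After 5 (b): row=0 col=16 char='s'
After 6 (G): row=5 col=0 char='b'
After 7 (l): row=5 col=1 char='l'
After 8 (h): row=5 col=0 char='b'
After 9 (b): row=4 col=14 char='f'
After 10 (w): row=5 col=0 char='b'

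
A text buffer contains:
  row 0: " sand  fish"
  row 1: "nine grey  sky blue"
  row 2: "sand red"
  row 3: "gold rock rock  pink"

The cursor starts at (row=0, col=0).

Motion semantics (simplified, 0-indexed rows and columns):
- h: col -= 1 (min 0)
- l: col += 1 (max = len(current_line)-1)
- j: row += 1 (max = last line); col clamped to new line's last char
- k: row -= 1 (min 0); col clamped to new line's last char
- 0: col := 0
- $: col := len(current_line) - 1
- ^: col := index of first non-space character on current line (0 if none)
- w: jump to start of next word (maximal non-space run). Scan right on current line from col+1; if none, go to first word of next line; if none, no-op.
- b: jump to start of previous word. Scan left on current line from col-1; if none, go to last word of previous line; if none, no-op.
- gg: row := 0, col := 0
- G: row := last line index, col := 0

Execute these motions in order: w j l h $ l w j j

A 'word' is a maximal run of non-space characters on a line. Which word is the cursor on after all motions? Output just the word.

After 1 (w): row=0 col=1 char='s'
After 2 (j): row=1 col=1 char='i'
After 3 (l): row=1 col=2 char='n'
After 4 (h): row=1 col=1 char='i'
After 5 ($): row=1 col=18 char='e'
After 6 (l): row=1 col=18 char='e'
After 7 (w): row=2 col=0 char='s'
After 8 (j): row=3 col=0 char='g'
After 9 (j): row=3 col=0 char='g'

Answer: gold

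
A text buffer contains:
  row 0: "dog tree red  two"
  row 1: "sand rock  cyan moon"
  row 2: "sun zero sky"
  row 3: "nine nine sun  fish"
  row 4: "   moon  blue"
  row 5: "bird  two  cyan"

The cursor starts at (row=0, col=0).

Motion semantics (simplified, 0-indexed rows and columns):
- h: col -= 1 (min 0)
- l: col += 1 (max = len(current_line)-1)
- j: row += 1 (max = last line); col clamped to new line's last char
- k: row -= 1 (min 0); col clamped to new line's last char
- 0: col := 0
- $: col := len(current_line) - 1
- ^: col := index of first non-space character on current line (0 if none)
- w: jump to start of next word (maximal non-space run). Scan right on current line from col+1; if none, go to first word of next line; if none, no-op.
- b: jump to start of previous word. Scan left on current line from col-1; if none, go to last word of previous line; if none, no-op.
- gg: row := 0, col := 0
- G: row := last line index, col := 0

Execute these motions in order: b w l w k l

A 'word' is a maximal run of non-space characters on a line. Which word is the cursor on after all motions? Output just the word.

Answer: red

Derivation:
After 1 (b): row=0 col=0 char='d'
After 2 (w): row=0 col=4 char='t'
After 3 (l): row=0 col=5 char='r'
After 4 (w): row=0 col=9 char='r'
After 5 (k): row=0 col=9 char='r'
After 6 (l): row=0 col=10 char='e'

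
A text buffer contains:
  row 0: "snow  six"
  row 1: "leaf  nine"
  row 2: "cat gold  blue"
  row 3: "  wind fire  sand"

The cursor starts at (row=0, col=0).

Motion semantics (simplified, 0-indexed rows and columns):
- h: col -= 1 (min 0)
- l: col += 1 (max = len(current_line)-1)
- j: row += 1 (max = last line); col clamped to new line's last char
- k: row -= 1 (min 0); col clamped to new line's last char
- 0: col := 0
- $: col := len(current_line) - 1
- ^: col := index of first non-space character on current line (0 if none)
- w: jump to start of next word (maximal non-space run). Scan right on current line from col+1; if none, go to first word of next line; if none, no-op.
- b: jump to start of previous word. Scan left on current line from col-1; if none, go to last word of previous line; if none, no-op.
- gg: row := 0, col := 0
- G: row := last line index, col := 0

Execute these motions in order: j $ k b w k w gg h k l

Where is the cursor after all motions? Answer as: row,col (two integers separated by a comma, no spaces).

Answer: 0,1

Derivation:
After 1 (j): row=1 col=0 char='l'
After 2 ($): row=1 col=9 char='e'
After 3 (k): row=0 col=8 char='x'
After 4 (b): row=0 col=6 char='s'
After 5 (w): row=1 col=0 char='l'
After 6 (k): row=0 col=0 char='s'
After 7 (w): row=0 col=6 char='s'
After 8 (gg): row=0 col=0 char='s'
After 9 (h): row=0 col=0 char='s'
After 10 (k): row=0 col=0 char='s'
After 11 (l): row=0 col=1 char='n'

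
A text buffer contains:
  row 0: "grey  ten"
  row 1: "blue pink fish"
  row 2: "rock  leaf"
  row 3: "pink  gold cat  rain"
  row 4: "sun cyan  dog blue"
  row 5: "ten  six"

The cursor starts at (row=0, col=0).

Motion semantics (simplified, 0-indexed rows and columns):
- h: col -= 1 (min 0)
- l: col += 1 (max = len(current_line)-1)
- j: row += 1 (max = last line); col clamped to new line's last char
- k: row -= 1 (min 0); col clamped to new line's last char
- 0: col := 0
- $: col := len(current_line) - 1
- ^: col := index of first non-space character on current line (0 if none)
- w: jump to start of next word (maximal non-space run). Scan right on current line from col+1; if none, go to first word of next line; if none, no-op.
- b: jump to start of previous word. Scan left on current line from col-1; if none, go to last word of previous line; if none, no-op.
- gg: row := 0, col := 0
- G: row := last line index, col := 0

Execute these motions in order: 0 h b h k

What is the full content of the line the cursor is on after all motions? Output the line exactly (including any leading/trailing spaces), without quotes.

Answer: grey  ten

Derivation:
After 1 (0): row=0 col=0 char='g'
After 2 (h): row=0 col=0 char='g'
After 3 (b): row=0 col=0 char='g'
After 4 (h): row=0 col=0 char='g'
After 5 (k): row=0 col=0 char='g'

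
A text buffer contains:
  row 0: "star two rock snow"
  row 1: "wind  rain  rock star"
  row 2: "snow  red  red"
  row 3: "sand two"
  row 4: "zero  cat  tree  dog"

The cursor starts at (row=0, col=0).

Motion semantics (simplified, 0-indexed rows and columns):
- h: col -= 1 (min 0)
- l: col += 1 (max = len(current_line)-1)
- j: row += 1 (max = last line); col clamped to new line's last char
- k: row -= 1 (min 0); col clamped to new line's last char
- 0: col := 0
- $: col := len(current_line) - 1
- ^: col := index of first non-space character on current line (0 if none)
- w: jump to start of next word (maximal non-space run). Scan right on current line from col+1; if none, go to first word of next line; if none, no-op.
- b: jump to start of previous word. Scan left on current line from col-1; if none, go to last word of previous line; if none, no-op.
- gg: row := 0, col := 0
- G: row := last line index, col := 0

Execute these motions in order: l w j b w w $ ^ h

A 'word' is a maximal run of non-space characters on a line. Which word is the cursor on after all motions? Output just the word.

After 1 (l): row=0 col=1 char='t'
After 2 (w): row=0 col=5 char='t'
After 3 (j): row=1 col=5 char='_'
After 4 (b): row=1 col=0 char='w'
After 5 (w): row=1 col=6 char='r'
After 6 (w): row=1 col=12 char='r'
After 7 ($): row=1 col=20 char='r'
After 8 (^): row=1 col=0 char='w'
After 9 (h): row=1 col=0 char='w'

Answer: wind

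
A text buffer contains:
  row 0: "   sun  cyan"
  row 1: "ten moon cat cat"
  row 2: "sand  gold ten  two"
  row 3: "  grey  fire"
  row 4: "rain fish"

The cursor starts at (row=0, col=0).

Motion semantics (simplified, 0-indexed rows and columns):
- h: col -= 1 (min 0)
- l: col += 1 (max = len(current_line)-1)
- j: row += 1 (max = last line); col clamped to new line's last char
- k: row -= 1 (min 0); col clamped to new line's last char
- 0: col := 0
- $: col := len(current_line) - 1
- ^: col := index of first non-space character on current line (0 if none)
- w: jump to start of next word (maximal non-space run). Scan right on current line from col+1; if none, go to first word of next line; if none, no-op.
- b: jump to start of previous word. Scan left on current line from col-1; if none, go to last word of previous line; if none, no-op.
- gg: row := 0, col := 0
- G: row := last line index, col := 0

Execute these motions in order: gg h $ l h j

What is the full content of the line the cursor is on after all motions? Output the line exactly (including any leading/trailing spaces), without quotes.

Answer: ten moon cat cat

Derivation:
After 1 (gg): row=0 col=0 char='_'
After 2 (h): row=0 col=0 char='_'
After 3 ($): row=0 col=11 char='n'
After 4 (l): row=0 col=11 char='n'
After 5 (h): row=0 col=10 char='a'
After 6 (j): row=1 col=10 char='a'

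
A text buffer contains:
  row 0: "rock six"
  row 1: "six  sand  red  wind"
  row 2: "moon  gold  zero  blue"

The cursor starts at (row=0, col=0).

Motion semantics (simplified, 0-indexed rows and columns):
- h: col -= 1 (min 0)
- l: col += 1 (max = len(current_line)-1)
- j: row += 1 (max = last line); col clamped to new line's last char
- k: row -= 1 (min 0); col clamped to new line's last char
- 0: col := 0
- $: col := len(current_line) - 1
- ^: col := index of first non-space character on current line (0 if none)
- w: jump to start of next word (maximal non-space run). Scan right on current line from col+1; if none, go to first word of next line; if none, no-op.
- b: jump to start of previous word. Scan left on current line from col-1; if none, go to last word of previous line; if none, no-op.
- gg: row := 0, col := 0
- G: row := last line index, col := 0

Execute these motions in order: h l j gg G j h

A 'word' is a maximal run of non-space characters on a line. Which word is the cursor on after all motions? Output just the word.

Answer: moon

Derivation:
After 1 (h): row=0 col=0 char='r'
After 2 (l): row=0 col=1 char='o'
After 3 (j): row=1 col=1 char='i'
After 4 (gg): row=0 col=0 char='r'
After 5 (G): row=2 col=0 char='m'
After 6 (j): row=2 col=0 char='m'
After 7 (h): row=2 col=0 char='m'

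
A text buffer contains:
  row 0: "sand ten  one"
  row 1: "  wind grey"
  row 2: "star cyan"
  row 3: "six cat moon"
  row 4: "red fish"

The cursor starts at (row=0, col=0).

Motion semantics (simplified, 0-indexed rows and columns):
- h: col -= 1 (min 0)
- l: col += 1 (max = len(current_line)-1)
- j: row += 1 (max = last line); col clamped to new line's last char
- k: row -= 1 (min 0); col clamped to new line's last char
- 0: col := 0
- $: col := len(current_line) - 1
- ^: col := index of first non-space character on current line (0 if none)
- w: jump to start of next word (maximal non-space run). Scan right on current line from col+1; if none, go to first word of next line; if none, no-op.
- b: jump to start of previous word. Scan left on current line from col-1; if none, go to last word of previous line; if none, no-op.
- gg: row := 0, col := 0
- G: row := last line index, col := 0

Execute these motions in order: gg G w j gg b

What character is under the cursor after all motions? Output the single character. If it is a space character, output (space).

Answer: s

Derivation:
After 1 (gg): row=0 col=0 char='s'
After 2 (G): row=4 col=0 char='r'
After 3 (w): row=4 col=4 char='f'
After 4 (j): row=4 col=4 char='f'
After 5 (gg): row=0 col=0 char='s'
After 6 (b): row=0 col=0 char='s'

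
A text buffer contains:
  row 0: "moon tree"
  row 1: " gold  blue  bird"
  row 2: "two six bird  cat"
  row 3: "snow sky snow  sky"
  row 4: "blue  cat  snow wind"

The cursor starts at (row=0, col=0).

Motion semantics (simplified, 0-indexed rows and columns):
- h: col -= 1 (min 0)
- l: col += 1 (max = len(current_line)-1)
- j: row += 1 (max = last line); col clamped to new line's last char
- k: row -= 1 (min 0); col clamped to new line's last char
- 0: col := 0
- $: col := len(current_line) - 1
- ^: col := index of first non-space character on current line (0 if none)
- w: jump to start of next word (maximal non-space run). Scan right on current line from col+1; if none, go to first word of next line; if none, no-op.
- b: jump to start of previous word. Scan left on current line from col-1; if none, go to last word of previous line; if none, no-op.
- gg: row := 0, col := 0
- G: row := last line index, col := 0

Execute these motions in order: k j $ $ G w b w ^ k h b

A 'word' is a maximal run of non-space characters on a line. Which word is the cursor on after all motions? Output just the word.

Answer: cat

Derivation:
After 1 (k): row=0 col=0 char='m'
After 2 (j): row=1 col=0 char='_'
After 3 ($): row=1 col=16 char='d'
After 4 ($): row=1 col=16 char='d'
After 5 (G): row=4 col=0 char='b'
After 6 (w): row=4 col=6 char='c'
After 7 (b): row=4 col=0 char='b'
After 8 (w): row=4 col=6 char='c'
After 9 (^): row=4 col=0 char='b'
After 10 (k): row=3 col=0 char='s'
After 11 (h): row=3 col=0 char='s'
After 12 (b): row=2 col=14 char='c'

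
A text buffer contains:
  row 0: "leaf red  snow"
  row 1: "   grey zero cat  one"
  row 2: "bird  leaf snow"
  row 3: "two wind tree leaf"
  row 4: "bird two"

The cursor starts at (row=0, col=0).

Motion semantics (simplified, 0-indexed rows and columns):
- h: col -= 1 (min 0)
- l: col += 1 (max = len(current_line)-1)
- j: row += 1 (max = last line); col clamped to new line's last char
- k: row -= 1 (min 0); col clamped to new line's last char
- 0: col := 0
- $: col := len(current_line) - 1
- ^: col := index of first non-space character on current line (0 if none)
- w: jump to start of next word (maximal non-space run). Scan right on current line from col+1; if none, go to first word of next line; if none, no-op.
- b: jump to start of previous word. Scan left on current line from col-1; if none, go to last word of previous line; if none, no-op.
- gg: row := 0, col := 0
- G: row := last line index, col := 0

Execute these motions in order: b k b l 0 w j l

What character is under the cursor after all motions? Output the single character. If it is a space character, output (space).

After 1 (b): row=0 col=0 char='l'
After 2 (k): row=0 col=0 char='l'
After 3 (b): row=0 col=0 char='l'
After 4 (l): row=0 col=1 char='e'
After 5 (0): row=0 col=0 char='l'
After 6 (w): row=0 col=5 char='r'
After 7 (j): row=1 col=5 char='e'
After 8 (l): row=1 col=6 char='y'

Answer: y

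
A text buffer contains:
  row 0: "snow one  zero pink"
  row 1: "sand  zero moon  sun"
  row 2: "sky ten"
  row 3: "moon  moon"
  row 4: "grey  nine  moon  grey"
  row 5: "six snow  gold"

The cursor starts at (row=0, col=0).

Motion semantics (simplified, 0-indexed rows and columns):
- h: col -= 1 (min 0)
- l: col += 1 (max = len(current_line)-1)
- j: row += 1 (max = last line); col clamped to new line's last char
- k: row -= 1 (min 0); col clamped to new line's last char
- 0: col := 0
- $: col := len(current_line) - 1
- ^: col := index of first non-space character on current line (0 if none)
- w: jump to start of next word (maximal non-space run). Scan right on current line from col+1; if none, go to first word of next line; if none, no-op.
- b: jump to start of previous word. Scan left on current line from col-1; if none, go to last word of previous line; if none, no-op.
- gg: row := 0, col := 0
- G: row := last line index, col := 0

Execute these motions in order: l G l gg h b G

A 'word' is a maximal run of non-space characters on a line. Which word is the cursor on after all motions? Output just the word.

Answer: six

Derivation:
After 1 (l): row=0 col=1 char='n'
After 2 (G): row=5 col=0 char='s'
After 3 (l): row=5 col=1 char='i'
After 4 (gg): row=0 col=0 char='s'
After 5 (h): row=0 col=0 char='s'
After 6 (b): row=0 col=0 char='s'
After 7 (G): row=5 col=0 char='s'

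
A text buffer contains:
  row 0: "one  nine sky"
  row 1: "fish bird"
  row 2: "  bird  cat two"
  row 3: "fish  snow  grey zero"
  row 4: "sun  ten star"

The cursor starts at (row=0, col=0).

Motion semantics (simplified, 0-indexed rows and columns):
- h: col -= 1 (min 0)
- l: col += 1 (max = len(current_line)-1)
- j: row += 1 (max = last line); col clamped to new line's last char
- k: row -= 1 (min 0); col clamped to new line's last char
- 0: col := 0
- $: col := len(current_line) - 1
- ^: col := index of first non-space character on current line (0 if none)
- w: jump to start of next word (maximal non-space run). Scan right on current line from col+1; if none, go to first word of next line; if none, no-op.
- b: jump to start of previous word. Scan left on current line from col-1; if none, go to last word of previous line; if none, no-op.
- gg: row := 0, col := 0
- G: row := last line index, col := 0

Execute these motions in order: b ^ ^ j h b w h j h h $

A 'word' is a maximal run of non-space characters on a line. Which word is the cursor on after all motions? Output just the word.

After 1 (b): row=0 col=0 char='o'
After 2 (^): row=0 col=0 char='o'
After 3 (^): row=0 col=0 char='o'
After 4 (j): row=1 col=0 char='f'
After 5 (h): row=1 col=0 char='f'
After 6 (b): row=0 col=10 char='s'
After 7 (w): row=1 col=0 char='f'
After 8 (h): row=1 col=0 char='f'
After 9 (j): row=2 col=0 char='_'
After 10 (h): row=2 col=0 char='_'
After 11 (h): row=2 col=0 char='_'
After 12 ($): row=2 col=14 char='o'

Answer: two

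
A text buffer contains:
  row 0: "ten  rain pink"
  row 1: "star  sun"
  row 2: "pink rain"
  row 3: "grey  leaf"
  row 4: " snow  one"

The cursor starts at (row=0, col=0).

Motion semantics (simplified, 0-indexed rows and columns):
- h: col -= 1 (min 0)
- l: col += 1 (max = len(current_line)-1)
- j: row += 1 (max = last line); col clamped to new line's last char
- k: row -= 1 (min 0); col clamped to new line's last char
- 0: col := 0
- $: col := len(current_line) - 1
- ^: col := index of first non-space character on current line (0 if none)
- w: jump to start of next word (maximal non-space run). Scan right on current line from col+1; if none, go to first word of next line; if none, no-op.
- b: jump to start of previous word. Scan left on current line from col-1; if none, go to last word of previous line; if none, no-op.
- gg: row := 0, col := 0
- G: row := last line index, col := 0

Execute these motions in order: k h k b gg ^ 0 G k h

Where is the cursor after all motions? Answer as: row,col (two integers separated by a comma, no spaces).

Answer: 3,0

Derivation:
After 1 (k): row=0 col=0 char='t'
After 2 (h): row=0 col=0 char='t'
After 3 (k): row=0 col=0 char='t'
After 4 (b): row=0 col=0 char='t'
After 5 (gg): row=0 col=0 char='t'
After 6 (^): row=0 col=0 char='t'
After 7 (0): row=0 col=0 char='t'
After 8 (G): row=4 col=0 char='_'
After 9 (k): row=3 col=0 char='g'
After 10 (h): row=3 col=0 char='g'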